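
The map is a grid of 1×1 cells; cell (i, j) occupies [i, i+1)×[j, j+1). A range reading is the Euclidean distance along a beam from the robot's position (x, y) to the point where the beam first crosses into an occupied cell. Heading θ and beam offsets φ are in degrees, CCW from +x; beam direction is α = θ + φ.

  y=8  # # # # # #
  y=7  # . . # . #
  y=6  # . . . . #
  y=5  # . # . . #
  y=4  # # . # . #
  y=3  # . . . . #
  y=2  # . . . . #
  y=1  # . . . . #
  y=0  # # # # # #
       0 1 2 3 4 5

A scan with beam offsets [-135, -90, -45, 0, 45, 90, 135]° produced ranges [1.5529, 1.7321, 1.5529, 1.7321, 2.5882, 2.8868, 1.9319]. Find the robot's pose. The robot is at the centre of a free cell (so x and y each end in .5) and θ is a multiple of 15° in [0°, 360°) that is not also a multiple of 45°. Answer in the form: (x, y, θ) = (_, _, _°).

Enumerate (i+0.5, j+0.5, θ) over the 24 free cells and 16 admissible headings. For each, cast all 7 beams and compare to the given ranges.
  (2.5, 3.5, 150°): beam 1 = 2.5882 ≠ 1.5529 ✗
  (2.5, 2.5, 60°): beam 2 = 2.8868 ≠ 1.7321 ✗
  (2.5, 6.5, 195°): beam 1 = 1.0000 ≠ 1.5529 ✗
  (1.5, 2.5, 285°): beam 1 = 0.5774 ≠ 1.5529 ✗
  (1.5, 7.5, 120°): beam 2 = 1.0000 ≠ 1.7321 ✗
  …
  (2.5, 2.5, 300°): r_1=1.5529, r_2=1.7321, r_3=1.5529, r_4=1.7321, r_5=2.5882, r_6=2.8868, r_7=1.9319 — all match ✓
Unique over the lattice → pose = (2.5, 2.5, 300°).

(x, y, θ) = (2.5, 2.5, 300°)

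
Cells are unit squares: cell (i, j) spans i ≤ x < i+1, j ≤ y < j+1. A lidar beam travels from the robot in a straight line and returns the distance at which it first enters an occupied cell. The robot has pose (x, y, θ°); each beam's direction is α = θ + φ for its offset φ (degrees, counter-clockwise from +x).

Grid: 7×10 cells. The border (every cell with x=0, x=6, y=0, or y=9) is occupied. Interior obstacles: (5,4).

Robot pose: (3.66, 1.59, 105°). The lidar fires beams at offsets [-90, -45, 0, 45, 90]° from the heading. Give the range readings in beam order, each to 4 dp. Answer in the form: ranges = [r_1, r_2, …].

ranges = [2.4225, 2.7828, 7.6714, 3.0715, 2.2796]

beam 1: φ=-90°, α=15°
  cosα=0.9659 sinα=0.2588 | (3,1) | tMaxX 0.3520 tMaxY 1.5841 | tΔX 1.0353 tΔY 3.8637
    t=0.3520 [x] (4,1)
    t=1.3873 [x] (5,1)
    t=1.5841 [y] (5,2)
    t=2.4225 [x] (6,2) — stop
  → r_1 = 2.4225
beam 2: φ=-45°, α=60°
  cosα=0.5000 sinα=0.8660 | (3,1) | tMaxX 0.6800 tMaxY 0.4734 | tΔX 2.0000 tΔY 1.1547
    t=0.4734 [y] (3,2)
    t=0.6800 [x] (4,2)
    t=1.6281 [y] (4,3)
    t=2.6800 [x] (5,3)
    t=2.7828 [y] (5,4) — stop
  → r_2 = 2.7828
beam 3: φ=0°, α=105°
  cosα=-0.2588 sinα=0.9659 | (3,1) | tMaxX 2.5500 tMaxY 0.4245 | tΔX 3.8637 tΔY 1.0353
    t=0.4245 [y] (3,2)
    t=1.4597 [y] (3,3)
    t=2.4950 [y] (3,4)
    t=2.5500 [x] (2,4)
    t=3.5303 [y] (2,5)
    t=4.5656 [y] (2,6)
    t=5.6008 [y] (2,7)
    t=6.4137 [x] (1,7)
    t=6.6361 [y] (1,8)
    t=7.6714 [y] (1,9) — stop
  → r_3 = 7.6714
beam 4: φ=45°, α=150°
  cosα=-0.8660 sinα=0.5000 | (3,1) | tMaxX 0.7621 tMaxY 0.8200 | tΔX 1.1547 tΔY 2.0000
    t=0.7621 [x] (2,1)
    t=0.8200 [y] (2,2)
    t=1.9168 [x] (1,2)
    t=2.8200 [y] (1,3)
    t=3.0715 [x] (0,3) — stop
  → r_4 = 3.0715
beam 5: φ=90°, α=195°
  cosα=-0.9659 sinα=-0.2588 | (3,1) | tMaxX 0.6833 tMaxY 2.2796 | tΔX 1.0353 tΔY 3.8637
    t=0.6833 [x] (2,1)
    t=1.7186 [x] (1,1)
    t=2.2796 [y] (1,0) — stop
  → r_5 = 2.2796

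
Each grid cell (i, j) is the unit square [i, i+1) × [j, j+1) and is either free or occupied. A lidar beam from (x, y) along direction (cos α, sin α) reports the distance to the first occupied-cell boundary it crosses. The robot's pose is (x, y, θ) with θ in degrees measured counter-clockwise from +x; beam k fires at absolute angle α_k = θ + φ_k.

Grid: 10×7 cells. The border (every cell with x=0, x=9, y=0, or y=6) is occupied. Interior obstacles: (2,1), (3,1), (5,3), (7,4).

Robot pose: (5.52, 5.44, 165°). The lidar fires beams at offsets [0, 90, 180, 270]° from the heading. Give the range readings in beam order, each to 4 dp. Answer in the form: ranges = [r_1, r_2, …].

ranges = [2.1637, 1.4908, 1.7000, 0.5798]

beam 1: φ=0°, α=165°
  d=(-0.9659,0.2588)  start (5,5)  tX=0.5383 tY=2.1637  stride 1/|dx|=1.0353 1/|dy|=3.8637
    cross x-line → (4,5), t=0.5383
    cross x-line → (3,5), t=1.5736
    cross y-line → (3,6), t=2.1637 (wall)
  → r_1 = 2.1637
beam 2: φ=90°, α=255°
  d=(-0.2588,-0.9659)  start (5,5)  tX=2.0091 tY=0.4555  stride 1/|dx|=3.8637 1/|dy|=1.0353
    cross y-line → (5,4), t=0.4555
    cross y-line → (5,3), t=1.4908 (wall)
  → r_2 = 1.4908
beam 3: φ=180°, α=345°
  d=(0.9659,-0.2588)  start (5,5)  tX=0.4969 tY=1.7000  stride 1/|dx|=1.0353 1/|dy|=3.8637
    cross x-line → (6,5), t=0.4969
    cross x-line → (7,5), t=1.5322
    cross y-line → (7,4), t=1.7000 (wall)
  → r_3 = 1.7000
beam 4: φ=270°, α=75°
  d=(0.2588,0.9659)  start (5,5)  tX=1.8546 tY=0.5798  stride 1/|dx|=3.8637 1/|dy|=1.0353
    cross y-line → (5,6), t=0.5798 (wall)
  → r_4 = 0.5798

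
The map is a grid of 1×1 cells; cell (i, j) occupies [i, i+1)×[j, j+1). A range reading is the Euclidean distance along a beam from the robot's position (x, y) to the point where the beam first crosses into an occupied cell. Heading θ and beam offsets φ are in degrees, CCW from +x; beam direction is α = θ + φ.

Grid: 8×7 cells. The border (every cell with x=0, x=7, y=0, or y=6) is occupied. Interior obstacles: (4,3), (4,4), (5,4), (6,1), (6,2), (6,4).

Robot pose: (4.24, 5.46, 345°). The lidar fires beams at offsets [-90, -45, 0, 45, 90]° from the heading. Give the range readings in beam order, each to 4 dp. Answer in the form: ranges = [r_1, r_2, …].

ranges = [0.4762, 0.5312, 1.7773, 1.0800, 0.5590]

beam 1: φ=-90°, α=255°
  d=(-0.2588,-0.9659)  start (4,5)  tX=0.9273 tY=0.4762  stride 1/|dx|=3.8637 1/|dy|=1.0353
    cross y-line → (4,4), t=0.4762 (wall)
  → r_1 = 0.4762
beam 2: φ=-45°, α=300°
  d=(0.5000,-0.8660)  start (4,5)  tX=1.5200 tY=0.5312  stride 1/|dx|=2.0000 1/|dy|=1.1547
    cross y-line → (4,4), t=0.5312 (wall)
  → r_2 = 0.5312
beam 3: φ=0°, α=345°
  d=(0.9659,-0.2588)  start (4,5)  tX=0.7868 tY=1.7773  stride 1/|dx|=1.0353 1/|dy|=3.8637
    cross x-line → (5,5), t=0.7868
    cross y-line → (5,4), t=1.7773 (wall)
  → r_3 = 1.7773
beam 4: φ=45°, α=30°
  d=(0.8660,0.5000)  start (4,5)  tX=0.8776 tY=1.0800  stride 1/|dx|=1.1547 1/|dy|=2.0000
    cross x-line → (5,5), t=0.8776
    cross y-line → (5,6), t=1.0800 (wall)
  → r_4 = 1.0800
beam 5: φ=90°, α=75°
  d=(0.2588,0.9659)  start (4,5)  tX=2.9364 tY=0.5590  stride 1/|dx|=3.8637 1/|dy|=1.0353
    cross y-line → (4,6), t=0.5590 (wall)
  → r_5 = 0.5590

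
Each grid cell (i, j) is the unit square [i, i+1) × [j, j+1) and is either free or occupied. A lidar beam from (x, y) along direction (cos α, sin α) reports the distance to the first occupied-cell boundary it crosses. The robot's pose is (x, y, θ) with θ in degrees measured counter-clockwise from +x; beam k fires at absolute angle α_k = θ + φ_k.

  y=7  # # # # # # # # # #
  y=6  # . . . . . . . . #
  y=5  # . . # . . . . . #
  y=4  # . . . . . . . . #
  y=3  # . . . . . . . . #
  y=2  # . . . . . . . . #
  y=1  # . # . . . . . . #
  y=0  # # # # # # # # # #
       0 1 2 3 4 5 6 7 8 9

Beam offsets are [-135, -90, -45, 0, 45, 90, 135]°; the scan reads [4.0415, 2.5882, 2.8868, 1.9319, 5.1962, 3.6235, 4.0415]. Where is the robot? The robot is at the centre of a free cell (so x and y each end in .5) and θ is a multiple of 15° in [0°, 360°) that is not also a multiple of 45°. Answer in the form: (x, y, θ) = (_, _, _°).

(x, y, θ) = (5.5, 4.5, 165°)

Enumerate (i+0.5, j+0.5, θ) over the 46 free cells and 16 admissible headings. For each, cast all 7 beams and compare to the given ranges.
  (7.5, 6.5, 60°): beam 1 = 5.6940 ≠ 4.0415 ✗
  (3.5, 2.5, 75°): beam 1 = 1.7321 ≠ 4.0415 ✗
  (1.5, 1.5, 255°): beam 1 = 1.0000 ≠ 4.0415 ✗
  (7.5, 3.5, 75°): beam 1 = 2.8868 ≠ 4.0415 ✗
  …
  (5.5, 4.5, 165°): r_1=4.0415, r_2=2.5882, r_3=2.8868, r_4=1.9319, r_5=5.1962, r_6=3.6235, r_7=4.0415 — all match ✓
Only this pose fits every beam.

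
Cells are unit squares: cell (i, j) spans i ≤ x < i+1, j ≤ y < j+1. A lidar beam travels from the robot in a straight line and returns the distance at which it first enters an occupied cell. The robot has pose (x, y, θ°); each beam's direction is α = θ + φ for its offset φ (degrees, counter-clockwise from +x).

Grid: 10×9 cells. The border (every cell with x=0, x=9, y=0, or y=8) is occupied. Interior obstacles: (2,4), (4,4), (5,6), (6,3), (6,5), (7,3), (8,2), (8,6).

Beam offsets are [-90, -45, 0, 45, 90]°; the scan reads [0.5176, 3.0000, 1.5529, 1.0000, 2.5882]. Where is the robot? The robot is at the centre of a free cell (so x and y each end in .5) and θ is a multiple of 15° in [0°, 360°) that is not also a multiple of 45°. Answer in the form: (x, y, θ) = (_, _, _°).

Enumerate (i+0.5, j+0.5, θ) over the 48 free cells and 16 admissible headings. For each, cast all 5 beams and compare to the given ranges.
  (8.5, 3.5, 120°): beam 1 = 0.5774 ≠ 0.5176 ✗
  (5.5, 2.5, 300°): beam 1 = 3.0000 ≠ 0.5176 ✗
  (1.5, 7.5, 195°): beam 2 = 0.5774 ≠ 3.0000 ✗
  (8.5, 7.5, 60°): beam 1 = 0.5774 ≠ 0.5176 ✗
  …
  (4.5, 5.5, 15°): r_1=0.5176, r_2=3.0000, r_3=1.5529, r_4=1.0000, r_5=2.5882 — all match ✓
Only this pose fits every beam.

(x, y, θ) = (4.5, 5.5, 15°)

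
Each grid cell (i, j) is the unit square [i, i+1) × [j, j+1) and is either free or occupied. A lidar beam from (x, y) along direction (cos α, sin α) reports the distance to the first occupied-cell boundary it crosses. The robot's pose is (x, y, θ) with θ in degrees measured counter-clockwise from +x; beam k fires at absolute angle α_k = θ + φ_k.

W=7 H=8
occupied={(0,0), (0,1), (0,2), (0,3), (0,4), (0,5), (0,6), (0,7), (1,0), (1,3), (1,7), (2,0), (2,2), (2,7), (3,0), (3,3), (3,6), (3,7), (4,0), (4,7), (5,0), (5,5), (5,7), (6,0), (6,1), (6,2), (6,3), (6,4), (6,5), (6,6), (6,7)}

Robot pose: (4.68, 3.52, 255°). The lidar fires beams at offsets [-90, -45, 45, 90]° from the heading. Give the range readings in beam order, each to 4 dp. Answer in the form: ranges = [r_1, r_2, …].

ranges = [0.7040, 0.7852, 2.6400, 1.3666]

beam 1: φ=-90°, α=165°
  d=(-0.9659,0.2588)  start (4,3)  tX=0.7040 tY=1.8546  stride 1/|dx|=1.0353 1/|dy|=3.8637
    cross x-line → (3,3), t=0.7040 (wall)
  → r_1 = 0.7040
beam 2: φ=-45°, α=210°
  d=(-0.8660,-0.5000)  start (4,3)  tX=0.7852 tY=1.0400  stride 1/|dx|=1.1547 1/|dy|=2.0000
    cross x-line → (3,3), t=0.7852 (wall)
  → r_2 = 0.7852
beam 3: φ=45°, α=300°
  d=(0.5000,-0.8660)  start (4,3)  tX=0.6400 tY=0.6004  stride 1/|dx|=2.0000 1/|dy|=1.1547
    cross y-line → (4,2), t=0.6004
    cross x-line → (5,2), t=0.6400
    cross y-line → (5,1), t=1.7551
    cross x-line → (6,1), t=2.6400 (wall)
  → r_3 = 2.6400
beam 4: φ=90°, α=345°
  d=(0.9659,-0.2588)  start (4,3)  tX=0.3313 tY=2.0091  stride 1/|dx|=1.0353 1/|dy|=3.8637
    cross x-line → (5,3), t=0.3313
    cross x-line → (6,3), t=1.3666 (wall)
  → r_4 = 1.3666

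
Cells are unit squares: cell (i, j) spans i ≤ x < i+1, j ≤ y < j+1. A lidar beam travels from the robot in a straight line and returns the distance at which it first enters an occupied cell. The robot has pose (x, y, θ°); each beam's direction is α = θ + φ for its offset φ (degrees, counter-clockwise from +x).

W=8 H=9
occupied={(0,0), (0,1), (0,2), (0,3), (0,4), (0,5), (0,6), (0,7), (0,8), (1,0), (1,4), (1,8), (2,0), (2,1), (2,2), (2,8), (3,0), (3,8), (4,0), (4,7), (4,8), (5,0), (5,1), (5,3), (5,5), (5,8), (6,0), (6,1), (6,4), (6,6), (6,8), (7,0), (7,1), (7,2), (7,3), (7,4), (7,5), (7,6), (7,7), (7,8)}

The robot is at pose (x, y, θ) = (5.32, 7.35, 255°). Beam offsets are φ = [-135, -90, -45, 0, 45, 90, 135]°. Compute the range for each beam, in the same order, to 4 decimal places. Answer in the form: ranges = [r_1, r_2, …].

ranges = [0.6400, 0.3313, 0.3695, 6.5740, 1.3600, 1.3523, 1.3000]

beam 1: φ=-135°, α=120°
  dir = (cos 120°, sin 120°) = (-0.5000, 0.8660); from cell (5,7)
  next x-line at t=0.6400, next y-line at t=0.7506; Δt_x=2.0000, Δt_y=1.1547
    x: enter (4,7) at t=0.6400 ← occupied
  → r_1 = 0.6400
beam 2: φ=-90°, α=165°
  dir = (cos 165°, sin 165°) = (-0.9659, 0.2588); from cell (5,7)
  next x-line at t=0.3313, next y-line at t=2.5114; Δt_x=1.0353, Δt_y=3.8637
    x: enter (4,7) at t=0.3313 ← occupied
  → r_2 = 0.3313
beam 3: φ=-45°, α=210°
  dir = (cos 210°, sin 210°) = (-0.8660, -0.5000); from cell (5,7)
  next x-line at t=0.3695, next y-line at t=0.7000; Δt_x=1.1547, Δt_y=2.0000
    x: enter (4,7) at t=0.3695 ← occupied
  → r_3 = 0.3695
beam 4: φ=0°, α=255°
  dir = (cos 255°, sin 255°) = (-0.2588, -0.9659); from cell (5,7)
  next x-line at t=1.2364, next y-line at t=0.3623; Δt_x=3.8637, Δt_y=1.0353
    y: enter (5,6) at t=0.3623
    x: enter (4,6) at t=1.2364
    y: enter (4,5) at t=1.3976
    y: enter (4,4) at t=2.4329
    y: enter (4,3) at t=3.4682
    y: enter (4,2) at t=4.5035
    x: enter (3,2) at t=5.1001
    y: enter (3,1) at t=5.5387
    y: enter (3,0) at t=6.5740 ← occupied
  → r_4 = 6.5740
beam 5: φ=45°, α=300°
  dir = (cos 300°, sin 300°) = (0.5000, -0.8660); from cell (5,7)
  next x-line at t=1.3600, next y-line at t=0.4041; Δt_x=2.0000, Δt_y=1.1547
    y: enter (5,6) at t=0.4041
    x: enter (6,6) at t=1.3600 ← occupied
  → r_5 = 1.3600
beam 6: φ=90°, α=345°
  dir = (cos 345°, sin 345°) = (0.9659, -0.2588); from cell (5,7)
  next x-line at t=0.7040, next y-line at t=1.3523; Δt_x=1.0353, Δt_y=3.8637
    x: enter (6,7) at t=0.7040
    y: enter (6,6) at t=1.3523 ← occupied
  → r_6 = 1.3523
beam 7: φ=135°, α=30°
  dir = (cos 30°, sin 30°) = (0.8660, 0.5000); from cell (5,7)
  next x-line at t=0.7852, next y-line at t=1.3000; Δt_x=1.1547, Δt_y=2.0000
    x: enter (6,7) at t=0.7852
    y: enter (6,8) at t=1.3000 ← occupied
  → r_7 = 1.3000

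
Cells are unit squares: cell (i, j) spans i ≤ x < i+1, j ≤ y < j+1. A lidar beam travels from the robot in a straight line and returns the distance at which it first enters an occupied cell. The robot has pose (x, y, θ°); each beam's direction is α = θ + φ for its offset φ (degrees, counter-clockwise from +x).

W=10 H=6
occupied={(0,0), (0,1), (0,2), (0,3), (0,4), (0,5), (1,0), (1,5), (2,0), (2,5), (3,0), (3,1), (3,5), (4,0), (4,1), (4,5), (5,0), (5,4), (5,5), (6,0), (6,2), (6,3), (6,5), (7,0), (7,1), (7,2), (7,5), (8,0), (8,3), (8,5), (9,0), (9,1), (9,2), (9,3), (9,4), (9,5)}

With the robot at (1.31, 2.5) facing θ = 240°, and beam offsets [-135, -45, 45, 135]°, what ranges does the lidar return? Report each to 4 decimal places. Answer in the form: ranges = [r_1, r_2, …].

beam 1: φ=-135°, α=105°
  dir = (cos 105°, sin 105°) = (-0.2588, 0.9659); from cell (1,2)
  next x-line at t=1.1977, next y-line at t=0.5176; Δt_x=3.8637, Δt_y=1.0353
    y: enter (1,3) at t=0.5176
    x: enter (0,3) at t=1.1977 ← occupied
  → r_1 = 1.1977
beam 2: φ=-45°, α=195°
  dir = (cos 195°, sin 195°) = (-0.9659, -0.2588); from cell (1,2)
  next x-line at t=0.3209, next y-line at t=1.9319; Δt_x=1.0353, Δt_y=3.8637
    x: enter (0,2) at t=0.3209 ← occupied
  → r_2 = 0.3209
beam 3: φ=45°, α=285°
  dir = (cos 285°, sin 285°) = (0.2588, -0.9659); from cell (1,2)
  next x-line at t=2.6660, next y-line at t=0.5176; Δt_x=3.8637, Δt_y=1.0353
    y: enter (1,1) at t=0.5176
    y: enter (1,0) at t=1.5529 ← occupied
  → r_3 = 1.5529
beam 4: φ=135°, α=15°
  dir = (cos 15°, sin 15°) = (0.9659, 0.2588); from cell (1,2)
  next x-line at t=0.7143, next y-line at t=1.9319; Δt_x=1.0353, Δt_y=3.8637
    x: enter (2,2) at t=0.7143
    x: enter (3,2) at t=1.7496
    y: enter (3,3) at t=1.9319
    x: enter (4,3) at t=2.7849
    x: enter (5,3) at t=3.8202
    x: enter (6,3) at t=4.8554 ← occupied
  → r_4 = 4.8554

ranges = [1.1977, 0.3209, 1.5529, 4.8554]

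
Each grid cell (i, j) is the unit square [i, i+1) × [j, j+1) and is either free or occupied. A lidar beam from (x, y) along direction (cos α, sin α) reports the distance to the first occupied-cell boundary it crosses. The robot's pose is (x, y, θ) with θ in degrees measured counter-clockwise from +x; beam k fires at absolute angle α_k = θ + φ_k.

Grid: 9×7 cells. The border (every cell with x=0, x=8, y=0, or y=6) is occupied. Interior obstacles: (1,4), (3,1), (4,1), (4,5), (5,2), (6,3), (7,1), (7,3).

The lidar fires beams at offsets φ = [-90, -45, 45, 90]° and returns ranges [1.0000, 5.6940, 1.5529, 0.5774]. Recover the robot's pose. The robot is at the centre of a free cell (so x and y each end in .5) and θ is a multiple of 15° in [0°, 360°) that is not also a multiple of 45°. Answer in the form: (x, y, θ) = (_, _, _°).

(x, y, θ) = (7.5, 5.5, 240°)

The pose lattice has 27·16 = 432 candidates. Test each by forward raycasting.
  (4.5, 3.5, 285°): beam 1 = 3.6235 ≠ 1.0000 ✗
  (5.5, 1.5, 210°): beam 1 = 0.5774 ≠ 1.0000 ✗
  (7.5, 5.5, 150°): beam 1 = 0.5774 ≠ 1.0000 ✗
  …
  (7.5, 5.5, 240°): r_1=1.0000, r_2=5.6940, r_3=1.5529, r_4=0.5774 — all match ✓
Only this pose fits every beam.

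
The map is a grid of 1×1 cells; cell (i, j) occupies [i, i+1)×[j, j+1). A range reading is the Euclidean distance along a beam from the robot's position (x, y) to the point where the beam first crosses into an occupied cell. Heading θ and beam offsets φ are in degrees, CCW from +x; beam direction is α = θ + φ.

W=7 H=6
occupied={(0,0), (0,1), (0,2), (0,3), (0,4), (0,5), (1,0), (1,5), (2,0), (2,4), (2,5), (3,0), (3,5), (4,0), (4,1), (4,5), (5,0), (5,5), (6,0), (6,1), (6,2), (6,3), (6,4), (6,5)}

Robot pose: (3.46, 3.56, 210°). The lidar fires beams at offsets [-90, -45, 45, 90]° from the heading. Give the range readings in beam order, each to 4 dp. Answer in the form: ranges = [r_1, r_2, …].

beam 1: φ=-90°, α=120°
  cosα=-0.5000 sinα=0.8660 | (3,3) | tMaxX 0.9200 tMaxY 0.5081 | tΔX 2.0000 tΔY 1.1547
    t=0.5081 [y] (3,4)
    t=0.9200 [x] (2,4) — stop
  → r_1 = 0.9200
beam 2: φ=-45°, α=165°
  cosα=-0.9659 sinα=0.2588 | (3,3) | tMaxX 0.4762 tMaxY 1.7000 | tΔX 1.0353 tΔY 3.8637
    t=0.4762 [x] (2,3)
    t=1.5115 [x] (1,3)
    t=1.7000 [y] (1,4)
    t=2.5468 [x] (0,4) — stop
  → r_2 = 2.5468
beam 3: φ=45°, α=255°
  cosα=-0.2588 sinα=-0.9659 | (3,3) | tMaxX 1.7773 tMaxY 0.5798 | tΔX 3.8637 tΔY 1.0353
    t=0.5798 [y] (3,2)
    t=1.6150 [y] (3,1)
    t=1.7773 [x] (2,1)
    t=2.6503 [y] (2,0) — stop
  → r_3 = 2.6503
beam 4: φ=90°, α=300°
  cosα=0.5000 sinα=-0.8660 | (3,3) | tMaxX 1.0800 tMaxY 0.6466 | tΔX 2.0000 tΔY 1.1547
    t=0.6466 [y] (3,2)
    t=1.0800 [x] (4,2)
    t=1.8013 [y] (4,1) — stop
  → r_4 = 1.8013

ranges = [0.9200, 2.5468, 2.6503, 1.8013]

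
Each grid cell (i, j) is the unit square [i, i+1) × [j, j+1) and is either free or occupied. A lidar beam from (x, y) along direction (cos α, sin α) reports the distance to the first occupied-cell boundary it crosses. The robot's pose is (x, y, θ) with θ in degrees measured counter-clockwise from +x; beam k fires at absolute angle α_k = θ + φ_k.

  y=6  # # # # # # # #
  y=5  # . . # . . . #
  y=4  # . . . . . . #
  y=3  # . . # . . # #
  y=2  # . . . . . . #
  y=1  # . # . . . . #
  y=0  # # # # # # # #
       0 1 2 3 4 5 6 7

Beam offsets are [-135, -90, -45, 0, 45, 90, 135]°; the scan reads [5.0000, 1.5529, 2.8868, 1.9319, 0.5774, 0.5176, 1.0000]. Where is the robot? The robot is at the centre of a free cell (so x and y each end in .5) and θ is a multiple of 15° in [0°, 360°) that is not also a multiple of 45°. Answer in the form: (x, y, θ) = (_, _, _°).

Enumerate (i+0.5, j+0.5, θ) over the 26 free cells and 16 admissible headings. For each, cast all 7 beams and compare to the given ranges.
  (2.5, 2.5, 105°): beam 1 = 3.0000 ≠ 5.0000 ✗
  (5.5, 2.5, 150°): beam 1 = 1.5529 ≠ 5.0000 ✗
  (4.5, 1.5, 150°): beam 1 = 2.5882 ≠ 5.0000 ✗
  (1.5, 3.5, 255°): beam 1 = 1.0000 ≠ 5.0000 ✗
  …
  (1.5, 3.5, 105°): r_1=5.0000, r_2=1.5529, r_3=2.8868, r_4=1.9319, r_5=0.5774, r_6=0.5176, r_7=1.0000 — all match ✓
Only this pose fits every beam.

(x, y, θ) = (1.5, 3.5, 105°)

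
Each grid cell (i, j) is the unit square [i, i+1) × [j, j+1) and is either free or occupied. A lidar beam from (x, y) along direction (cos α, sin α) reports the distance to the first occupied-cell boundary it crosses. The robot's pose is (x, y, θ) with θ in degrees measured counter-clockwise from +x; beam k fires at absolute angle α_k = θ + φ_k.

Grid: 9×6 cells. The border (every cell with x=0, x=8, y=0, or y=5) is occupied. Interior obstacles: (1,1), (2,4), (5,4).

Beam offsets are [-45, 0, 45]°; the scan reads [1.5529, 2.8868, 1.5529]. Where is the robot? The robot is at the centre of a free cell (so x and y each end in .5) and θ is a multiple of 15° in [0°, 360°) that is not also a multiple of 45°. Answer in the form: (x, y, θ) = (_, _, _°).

Enumerate (i+0.5, j+0.5, θ) over the 25 free cells and 16 admissible headings. For each, cast all 3 beams and compare to the given ranges.
  (3.5, 4.5, 165°): beam 1 = 0.5774 ≠ 1.5529 ✗
  (6.5, 1.5, 75°): beam 1 = 1.7321 ≠ 1.5529 ✗
  (6.5, 1.5, 195°): beam 1 = 5.0000 ≠ 1.5529 ✗
  (7.5, 2.5, 330°): beam 2 = 0.5774 ≠ 2.8868 ✗
  (1.5, 2.5, 30°): beam 1 = 5.7956 ≠ 1.5529 ✗
  …
  (2.5, 2.5, 120°): r_1=1.5529, r_2=2.8868, r_3=1.5529 — all match ✓
Only this pose fits every beam.

(x, y, θ) = (2.5, 2.5, 120°)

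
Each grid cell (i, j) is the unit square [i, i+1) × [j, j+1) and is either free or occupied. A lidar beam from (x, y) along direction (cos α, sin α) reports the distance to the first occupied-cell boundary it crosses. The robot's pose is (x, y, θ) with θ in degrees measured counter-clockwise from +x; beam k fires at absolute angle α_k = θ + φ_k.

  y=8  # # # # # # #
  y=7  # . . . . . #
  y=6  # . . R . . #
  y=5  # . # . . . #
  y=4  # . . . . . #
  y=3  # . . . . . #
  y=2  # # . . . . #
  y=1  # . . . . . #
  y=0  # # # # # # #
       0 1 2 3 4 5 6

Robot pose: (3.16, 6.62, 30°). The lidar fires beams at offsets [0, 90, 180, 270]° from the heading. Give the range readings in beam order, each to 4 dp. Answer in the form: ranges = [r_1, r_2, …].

beam 1: φ=0°, α=30°
  dir = (cos 30°, sin 30°) = (0.8660, 0.5000); from cell (3,6)
  next x-line at t=0.9699, next y-line at t=0.7600; Δt_x=1.1547, Δt_y=2.0000
    y: enter (3,7) at t=0.7600
    x: enter (4,7) at t=0.9699
    x: enter (5,7) at t=2.1246
    y: enter (5,8) at t=2.7600 ← occupied
  → r_1 = 2.7600
beam 2: φ=90°, α=120°
  dir = (cos 120°, sin 120°) = (-0.5000, 0.8660); from cell (3,6)
  next x-line at t=0.3200, next y-line at t=0.4388; Δt_x=2.0000, Δt_y=1.1547
    x: enter (2,6) at t=0.3200
    y: enter (2,7) at t=0.4388
    y: enter (2,8) at t=1.5935 ← occupied
  → r_2 = 1.5935
beam 3: φ=180°, α=210°
  dir = (cos 210°, sin 210°) = (-0.8660, -0.5000); from cell (3,6)
  next x-line at t=0.1848, next y-line at t=1.2400; Δt_x=1.1547, Δt_y=2.0000
    x: enter (2,6) at t=0.1848
    y: enter (2,5) at t=1.2400 ← occupied
  → r_3 = 1.2400
beam 4: φ=270°, α=300°
  dir = (cos 300°, sin 300°) = (0.5000, -0.8660); from cell (3,6)
  next x-line at t=1.6800, next y-line at t=0.7159; Δt_x=2.0000, Δt_y=1.1547
    y: enter (3,5) at t=0.7159
    x: enter (4,5) at t=1.6800
    y: enter (4,4) at t=1.8706
    y: enter (4,3) at t=3.0253
    x: enter (5,3) at t=3.6800
    y: enter (5,2) at t=4.1800
    y: enter (5,1) at t=5.3347
    x: enter (6,1) at t=5.6800 ← occupied
  → r_4 = 5.6800

ranges = [2.7600, 1.5935, 1.2400, 5.6800]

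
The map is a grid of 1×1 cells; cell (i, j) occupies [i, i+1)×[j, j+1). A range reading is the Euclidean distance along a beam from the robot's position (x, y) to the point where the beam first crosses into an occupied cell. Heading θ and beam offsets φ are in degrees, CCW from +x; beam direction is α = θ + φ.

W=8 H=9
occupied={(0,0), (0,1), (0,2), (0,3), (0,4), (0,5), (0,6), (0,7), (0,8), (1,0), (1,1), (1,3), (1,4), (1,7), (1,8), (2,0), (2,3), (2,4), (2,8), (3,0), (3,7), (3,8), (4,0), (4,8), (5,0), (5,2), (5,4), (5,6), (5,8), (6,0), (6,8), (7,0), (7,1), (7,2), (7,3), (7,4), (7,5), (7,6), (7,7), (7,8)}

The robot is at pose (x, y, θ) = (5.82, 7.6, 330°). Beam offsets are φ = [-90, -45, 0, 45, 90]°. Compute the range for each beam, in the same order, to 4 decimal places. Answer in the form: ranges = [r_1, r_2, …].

beam 1: φ=-90°, α=240°
  direction (-0.5000, -0.8660); cell (5,7); t to first gridline: x 1.6400, y 0.6928 (then +2.0000 / +1.1547)
    (5,6) via y @ 0.6928  # hit
  → r_1 = 0.6928
beam 2: φ=-45°, α=285°
  direction (0.2588, -0.9659); cell (5,7); t to first gridline: x 0.6955, y 0.6212 (then +3.8637 / +1.0353)
    (5,6) via y @ 0.6212  # hit
  → r_2 = 0.6212
beam 3: φ=0°, α=330°
  direction (0.8660, -0.5000); cell (5,7); t to first gridline: x 0.2078, y 1.2000 (then +1.1547 / +2.0000)
    (6,7) via x @ 0.2078
    (6,6) via y @ 1.2000
    (7,6) via x @ 1.3625  # hit
  → r_3 = 1.3625
beam 4: φ=45°, α=15°
  direction (0.9659, 0.2588); cell (5,7); t to first gridline: x 0.1863, y 1.5455 (then +1.0353 / +3.8637)
    (6,7) via x @ 0.1863
    (7,7) via x @ 1.2216  # hit
  → r_4 = 1.2216
beam 5: φ=90°, α=60°
  direction (0.5000, 0.8660); cell (5,7); t to first gridline: x 0.3600, y 0.4619 (then +2.0000 / +1.1547)
    (6,7) via x @ 0.3600
    (6,8) via y @ 0.4619  # hit
  → r_5 = 0.4619

ranges = [0.6928, 0.6212, 1.3625, 1.2216, 0.4619]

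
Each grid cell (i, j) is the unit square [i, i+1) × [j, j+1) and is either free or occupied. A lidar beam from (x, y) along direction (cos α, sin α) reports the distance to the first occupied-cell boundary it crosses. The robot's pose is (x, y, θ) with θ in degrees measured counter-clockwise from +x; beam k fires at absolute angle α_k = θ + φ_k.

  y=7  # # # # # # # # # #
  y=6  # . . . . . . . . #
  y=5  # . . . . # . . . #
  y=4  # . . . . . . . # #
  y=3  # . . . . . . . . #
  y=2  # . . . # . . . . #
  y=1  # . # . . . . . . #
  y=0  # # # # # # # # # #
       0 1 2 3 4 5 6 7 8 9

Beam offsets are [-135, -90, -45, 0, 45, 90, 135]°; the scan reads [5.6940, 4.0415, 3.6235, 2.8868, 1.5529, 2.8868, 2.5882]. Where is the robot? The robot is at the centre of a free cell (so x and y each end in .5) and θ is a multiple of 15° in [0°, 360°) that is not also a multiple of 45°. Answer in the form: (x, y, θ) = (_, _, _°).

(x, y, θ) = (6.5, 4.5, 330°)

Enumerate (i+0.5, j+0.5, θ) over the 44 free cells and 16 admissible headings. For each, cast all 7 beams and compare to the given ranges.
  (5.5, 1.5, 255°): beam 1 = 1.0000 ≠ 5.6940 ✗
  (5.5, 3.5, 75°): beam 1 = 2.8868 ≠ 5.6940 ✗
  (1.5, 1.5, 330°): beam 1 = 0.5176 ≠ 5.6940 ✗
  …
  (6.5, 4.5, 330°): r_1=5.6940, r_2=4.0415, r_3=3.6235, r_4=2.8868, r_5=1.5529, r_6=2.8868, r_7=2.5882 — all match ✓
Unique over the lattice → pose = (6.5, 4.5, 330°).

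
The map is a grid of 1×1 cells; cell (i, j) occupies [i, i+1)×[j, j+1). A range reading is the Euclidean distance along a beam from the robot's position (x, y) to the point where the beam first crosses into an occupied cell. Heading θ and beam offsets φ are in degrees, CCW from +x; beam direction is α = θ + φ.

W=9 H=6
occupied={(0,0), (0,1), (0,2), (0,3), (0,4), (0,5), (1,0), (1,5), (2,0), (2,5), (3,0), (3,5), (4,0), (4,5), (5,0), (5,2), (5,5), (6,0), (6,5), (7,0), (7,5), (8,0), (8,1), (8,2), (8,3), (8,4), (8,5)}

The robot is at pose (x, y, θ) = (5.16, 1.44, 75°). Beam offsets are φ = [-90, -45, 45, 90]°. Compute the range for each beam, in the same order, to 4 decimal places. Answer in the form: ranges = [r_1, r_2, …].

beam 1: φ=-90°, α=345°
  direction (0.9659, -0.2588); cell (5,1); t to first gridline: x 0.8696, y 1.7000 (then +1.0353 / +3.8637)
    (6,1) via x @ 0.8696
    (6,0) via y @ 1.7000  # hit
  → r_1 = 1.7000
beam 2: φ=-45°, α=30°
  direction (0.8660, 0.5000); cell (5,1); t to first gridline: x 0.9699, y 1.1200 (then +1.1547 / +2.0000)
    (6,1) via x @ 0.9699
    (6,2) via y @ 1.1200
    (7,2) via x @ 2.1246
    (7,3) via y @ 3.1200
    (8,3) via x @ 3.2793  # hit
  → r_2 = 3.2793
beam 3: φ=45°, α=120°
  direction (-0.5000, 0.8660); cell (5,1); t to first gridline: x 0.3200, y 0.6466 (then +2.0000 / +1.1547)
    (4,1) via x @ 0.3200
    (4,2) via y @ 0.6466
    (4,3) via y @ 1.8013
    (3,3) via x @ 2.3200
    (3,4) via y @ 2.9560
    (3,5) via y @ 4.1107  # hit
  → r_3 = 4.1107
beam 4: φ=90°, α=165°
  direction (-0.9659, 0.2588); cell (5,1); t to first gridline: x 0.1656, y 2.1637 (then +1.0353 / +3.8637)
    (4,1) via x @ 0.1656
    (3,1) via x @ 1.2009
    (3,2) via y @ 2.1637
    (2,2) via x @ 2.2362
    (1,2) via x @ 3.2715
    (0,2) via x @ 4.3067  # hit
  → r_4 = 4.3067

ranges = [1.7000, 3.2793, 4.1107, 4.3067]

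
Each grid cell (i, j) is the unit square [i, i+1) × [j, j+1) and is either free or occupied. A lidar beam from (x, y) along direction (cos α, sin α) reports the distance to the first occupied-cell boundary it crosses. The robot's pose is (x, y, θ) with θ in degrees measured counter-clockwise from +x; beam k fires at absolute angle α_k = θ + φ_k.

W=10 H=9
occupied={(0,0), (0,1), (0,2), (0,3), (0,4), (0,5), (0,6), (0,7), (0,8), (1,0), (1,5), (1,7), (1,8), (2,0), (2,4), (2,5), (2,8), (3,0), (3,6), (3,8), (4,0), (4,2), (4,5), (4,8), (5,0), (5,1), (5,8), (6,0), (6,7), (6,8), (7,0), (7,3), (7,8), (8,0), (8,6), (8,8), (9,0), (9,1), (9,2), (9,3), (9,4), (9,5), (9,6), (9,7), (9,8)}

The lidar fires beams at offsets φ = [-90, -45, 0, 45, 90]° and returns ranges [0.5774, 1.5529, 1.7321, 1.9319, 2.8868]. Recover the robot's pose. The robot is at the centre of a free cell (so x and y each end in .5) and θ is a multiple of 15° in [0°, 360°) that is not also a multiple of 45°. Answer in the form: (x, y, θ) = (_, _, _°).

(x, y, θ) = (7.5, 4.5, 30°)

Candidates: 45 free-cell centres × 16 headings = 720 poses. Raycast each; keep the one whose scan matches to 4 dp.
  (2.5, 6.5, 285°): beam 1 = 1.5529 ≠ 0.5774 ✗
  (5.5, 7.5, 240°): beam 1 = 1.0000 ≠ 0.5774 ✗
  (1.5, 4.5, 150°): beam 2 = 0.5176 ≠ 1.5529 ✗
  (8.5, 2.5, 75°): beam 1 = 0.5176 ≠ 0.5774 ✗
  …
  (7.5, 4.5, 30°): r_1=0.5774, r_2=1.5529, r_3=1.7321, r_4=1.9319, r_5=2.8868 — all match ✓
Only this pose fits every beam.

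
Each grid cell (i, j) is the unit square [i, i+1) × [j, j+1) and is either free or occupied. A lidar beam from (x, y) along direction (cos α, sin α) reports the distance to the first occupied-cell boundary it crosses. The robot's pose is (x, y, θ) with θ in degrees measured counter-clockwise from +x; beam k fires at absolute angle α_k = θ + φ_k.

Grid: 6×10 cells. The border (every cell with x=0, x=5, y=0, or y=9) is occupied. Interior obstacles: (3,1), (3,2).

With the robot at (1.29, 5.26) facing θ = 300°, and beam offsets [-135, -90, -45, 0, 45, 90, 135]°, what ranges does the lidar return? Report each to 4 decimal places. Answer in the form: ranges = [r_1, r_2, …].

beam 1: φ=-135°, α=165°
  cosα=-0.9659 sinα=0.2588 | (1,5) | tMaxX 0.3002 tMaxY 2.8591 | tΔX 1.0353 tΔY 3.8637
    t=0.3002 [x] (0,5) — stop
  → r_1 = 0.3002
beam 2: φ=-90°, α=210°
  cosα=-0.8660 sinα=-0.5000 | (1,5) | tMaxX 0.3349 tMaxY 0.5200 | tΔX 1.1547 tΔY 2.0000
    t=0.3349 [x] (0,5) — stop
  → r_2 = 0.3349
beam 3: φ=-45°, α=255°
  cosα=-0.2588 sinα=-0.9659 | (1,5) | tMaxX 1.1205 tMaxY 0.2692 | tΔX 3.8637 tΔY 1.0353
    t=0.2692 [y] (1,4)
    t=1.1205 [x] (0,4) — stop
  → r_3 = 1.1205
beam 4: φ=0°, α=300°
  cosα=0.5000 sinα=-0.8660 | (1,5) | tMaxX 1.4200 tMaxY 0.3002 | tΔX 2.0000 tΔY 1.1547
    t=0.3002 [y] (1,4)
    t=1.4200 [x] (2,4)
    t=1.4549 [y] (2,3)
    t=2.6096 [y] (2,2)
    t=3.4200 [x] (3,2) — stop
  → r_4 = 3.4200
beam 5: φ=45°, α=345°
  cosα=0.9659 sinα=-0.2588 | (1,5) | tMaxX 0.7350 tMaxY 1.0046 | tΔX 1.0353 tΔY 3.8637
    t=0.7350 [x] (2,5)
    t=1.0046 [y] (2,4)
    t=1.7703 [x] (3,4)
    t=2.8056 [x] (4,4)
    t=3.8409 [x] (5,4) — stop
  → r_5 = 3.8409
beam 6: φ=90°, α=30°
  cosα=0.8660 sinα=0.5000 | (1,5) | tMaxX 0.8198 tMaxY 1.4800 | tΔX 1.1547 tΔY 2.0000
    t=0.8198 [x] (2,5)
    t=1.4800 [y] (2,6)
    t=1.9745 [x] (3,6)
    t=3.1292 [x] (4,6)
    t=3.4800 [y] (4,7)
    t=4.2839 [x] (5,7) — stop
  → r_6 = 4.2839
beam 7: φ=135°, α=75°
  cosα=0.2588 sinα=0.9659 | (1,5) | tMaxX 2.7432 tMaxY 0.7661 | tΔX 3.8637 tΔY 1.0353
    t=0.7661 [y] (1,6)
    t=1.8014 [y] (1,7)
    t=2.7432 [x] (2,7)
    t=2.8367 [y] (2,8)
    t=3.8719 [y] (2,9) — stop
  → r_7 = 3.8719

ranges = [0.3002, 0.3349, 1.1205, 3.4200, 3.8409, 4.2839, 3.8719]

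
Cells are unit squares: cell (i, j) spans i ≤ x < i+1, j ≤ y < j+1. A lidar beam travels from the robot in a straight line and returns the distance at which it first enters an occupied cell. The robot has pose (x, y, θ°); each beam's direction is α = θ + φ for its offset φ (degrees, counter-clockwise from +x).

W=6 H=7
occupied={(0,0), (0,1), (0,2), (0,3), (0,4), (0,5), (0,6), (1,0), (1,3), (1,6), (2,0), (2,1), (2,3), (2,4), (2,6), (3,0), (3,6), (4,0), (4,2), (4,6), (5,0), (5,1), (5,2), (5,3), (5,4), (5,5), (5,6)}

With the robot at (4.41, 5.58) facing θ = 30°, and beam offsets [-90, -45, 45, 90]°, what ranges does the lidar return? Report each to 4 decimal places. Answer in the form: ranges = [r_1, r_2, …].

ranges = [1.1800, 0.6108, 0.4348, 0.4850]

beam 1: φ=-90°, α=300°
  d=(0.5000,-0.8660)  start (4,5)  tX=1.1800 tY=0.6697  stride 1/|dx|=2.0000 1/|dy|=1.1547
    cross y-line → (4,4), t=0.6697
    cross x-line → (5,4), t=1.1800 (wall)
  → r_1 = 1.1800
beam 2: φ=-45°, α=345°
  d=(0.9659,-0.2588)  start (4,5)  tX=0.6108 tY=2.2409  stride 1/|dx|=1.0353 1/|dy|=3.8637
    cross x-line → (5,5), t=0.6108 (wall)
  → r_2 = 0.6108
beam 3: φ=45°, α=75°
  d=(0.2588,0.9659)  start (4,5)  tX=2.2796 tY=0.4348  stride 1/|dx|=3.8637 1/|dy|=1.0353
    cross y-line → (4,6), t=0.4348 (wall)
  → r_3 = 0.4348
beam 4: φ=90°, α=120°
  d=(-0.5000,0.8660)  start (4,5)  tX=0.8200 tY=0.4850  stride 1/|dx|=2.0000 1/|dy|=1.1547
    cross y-line → (4,6), t=0.4850 (wall)
  → r_4 = 0.4850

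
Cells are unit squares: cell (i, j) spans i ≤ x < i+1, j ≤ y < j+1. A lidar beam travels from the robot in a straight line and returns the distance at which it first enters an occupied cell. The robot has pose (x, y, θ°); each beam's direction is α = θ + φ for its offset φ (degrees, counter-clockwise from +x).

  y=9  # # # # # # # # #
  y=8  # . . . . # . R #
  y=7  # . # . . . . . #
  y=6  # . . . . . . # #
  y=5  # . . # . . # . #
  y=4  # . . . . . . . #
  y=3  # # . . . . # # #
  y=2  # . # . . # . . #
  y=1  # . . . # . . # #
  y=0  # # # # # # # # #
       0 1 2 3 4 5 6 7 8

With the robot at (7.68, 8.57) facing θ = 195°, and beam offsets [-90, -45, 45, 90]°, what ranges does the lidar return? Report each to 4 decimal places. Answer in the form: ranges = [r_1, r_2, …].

ranges = [0.4452, 0.8600, 2.9676, 1.2364]

beam 1: φ=-90°, α=105°
  dir = (cos 105°, sin 105°) = (-0.2588, 0.9659); from cell (7,8)
  next x-line at t=2.6273, next y-line at t=0.4452; Δt_x=3.8637, Δt_y=1.0353
    y: enter (7,9) at t=0.4452 ← occupied
  → r_1 = 0.4452
beam 2: φ=-45°, α=150°
  dir = (cos 150°, sin 150°) = (-0.8660, 0.5000); from cell (7,8)
  next x-line at t=0.7852, next y-line at t=0.8600; Δt_x=1.1547, Δt_y=2.0000
    x: enter (6,8) at t=0.7852
    y: enter (6,9) at t=0.8600 ← occupied
  → r_2 = 0.8600
beam 3: φ=45°, α=240°
  dir = (cos 240°, sin 240°) = (-0.5000, -0.8660); from cell (7,8)
  next x-line at t=1.3600, next y-line at t=0.6582; Δt_x=2.0000, Δt_y=1.1547
    y: enter (7,7) at t=0.6582
    x: enter (6,7) at t=1.3600
    y: enter (6,6) at t=1.8129
    y: enter (6,5) at t=2.9676 ← occupied
  → r_3 = 2.9676
beam 4: φ=90°, α=285°
  dir = (cos 285°, sin 285°) = (0.2588, -0.9659); from cell (7,8)
  next x-line at t=1.2364, next y-line at t=0.5901; Δt_x=3.8637, Δt_y=1.0353
    y: enter (7,7) at t=0.5901
    x: enter (8,7) at t=1.2364 ← occupied
  → r_4 = 1.2364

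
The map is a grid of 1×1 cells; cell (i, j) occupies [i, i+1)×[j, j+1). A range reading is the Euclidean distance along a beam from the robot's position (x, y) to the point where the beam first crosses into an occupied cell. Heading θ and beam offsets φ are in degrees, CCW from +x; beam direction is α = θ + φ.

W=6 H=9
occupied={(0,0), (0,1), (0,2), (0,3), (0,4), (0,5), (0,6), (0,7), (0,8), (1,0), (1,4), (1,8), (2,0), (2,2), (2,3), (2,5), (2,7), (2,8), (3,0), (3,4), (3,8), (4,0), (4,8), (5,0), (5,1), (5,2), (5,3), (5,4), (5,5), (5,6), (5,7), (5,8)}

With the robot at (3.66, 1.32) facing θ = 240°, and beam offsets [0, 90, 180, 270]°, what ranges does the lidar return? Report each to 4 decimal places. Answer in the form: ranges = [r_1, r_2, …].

ranges = [0.3695, 0.6400, 2.6800, 1.3600]

beam 1: φ=0°, α=240°
  d=(-0.5000,-0.8660)  start (3,1)  tX=1.3200 tY=0.3695  stride 1/|dx|=2.0000 1/|dy|=1.1547
    cross y-line → (3,0), t=0.3695 (wall)
  → r_1 = 0.3695
beam 2: φ=90°, α=330°
  d=(0.8660,-0.5000)  start (3,1)  tX=0.3926 tY=0.6400  stride 1/|dx|=1.1547 1/|dy|=2.0000
    cross x-line → (4,1), t=0.3926
    cross y-line → (4,0), t=0.6400 (wall)
  → r_2 = 0.6400
beam 3: φ=180°, α=60°
  d=(0.5000,0.8660)  start (3,1)  tX=0.6800 tY=0.7852  stride 1/|dx|=2.0000 1/|dy|=1.1547
    cross x-line → (4,1), t=0.6800
    cross y-line → (4,2), t=0.7852
    cross y-line → (4,3), t=1.9399
    cross x-line → (5,3), t=2.6800 (wall)
  → r_3 = 2.6800
beam 4: φ=270°, α=150°
  d=(-0.8660,0.5000)  start (3,1)  tX=0.7621 tY=1.3600  stride 1/|dx|=1.1547 1/|dy|=2.0000
    cross x-line → (2,1), t=0.7621
    cross y-line → (2,2), t=1.3600 (wall)
  → r_4 = 1.3600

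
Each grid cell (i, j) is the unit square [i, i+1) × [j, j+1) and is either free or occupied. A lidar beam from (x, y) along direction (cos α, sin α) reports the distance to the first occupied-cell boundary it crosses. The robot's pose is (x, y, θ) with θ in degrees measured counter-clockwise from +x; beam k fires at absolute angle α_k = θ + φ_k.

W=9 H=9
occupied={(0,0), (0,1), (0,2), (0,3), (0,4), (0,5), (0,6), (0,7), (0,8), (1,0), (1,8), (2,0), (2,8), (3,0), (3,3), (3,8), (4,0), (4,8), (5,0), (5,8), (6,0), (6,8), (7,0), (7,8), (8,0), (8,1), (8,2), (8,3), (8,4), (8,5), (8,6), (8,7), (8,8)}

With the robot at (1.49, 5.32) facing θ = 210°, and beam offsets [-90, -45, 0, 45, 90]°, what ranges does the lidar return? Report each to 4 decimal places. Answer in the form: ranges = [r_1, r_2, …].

beam 1: φ=-90°, α=120°
  dir = (cos 120°, sin 120°) = (-0.5000, 0.8660); from cell (1,5)
  next x-line at t=0.9800, next y-line at t=0.7852; Δt_x=2.0000, Δt_y=1.1547
    y: enter (1,6) at t=0.7852
    x: enter (0,6) at t=0.9800 ← occupied
  → r_1 = 0.9800
beam 2: φ=-45°, α=165°
  dir = (cos 165°, sin 165°) = (-0.9659, 0.2588); from cell (1,5)
  next x-line at t=0.5073, next y-line at t=2.6273; Δt_x=1.0353, Δt_y=3.8637
    x: enter (0,5) at t=0.5073 ← occupied
  → r_2 = 0.5073
beam 3: φ=0°, α=210°
  dir = (cos 210°, sin 210°) = (-0.8660, -0.5000); from cell (1,5)
  next x-line at t=0.5658, next y-line at t=0.6400; Δt_x=1.1547, Δt_y=2.0000
    x: enter (0,5) at t=0.5658 ← occupied
  → r_3 = 0.5658
beam 4: φ=45°, α=255°
  dir = (cos 255°, sin 255°) = (-0.2588, -0.9659); from cell (1,5)
  next x-line at t=1.8932, next y-line at t=0.3313; Δt_x=3.8637, Δt_y=1.0353
    y: enter (1,4) at t=0.3313
    y: enter (1,3) at t=1.3666
    x: enter (0,3) at t=1.8932 ← occupied
  → r_4 = 1.8932
beam 5: φ=90°, α=300°
  dir = (cos 300°, sin 300°) = (0.5000, -0.8660); from cell (1,5)
  next x-line at t=1.0200, next y-line at t=0.3695; Δt_x=2.0000, Δt_y=1.1547
    y: enter (1,4) at t=0.3695
    x: enter (2,4) at t=1.0200
    y: enter (2,3) at t=1.5242
    y: enter (2,2) at t=2.6789
    x: enter (3,2) at t=3.0200
    y: enter (3,1) at t=3.8336
    y: enter (3,0) at t=4.9883 ← occupied
  → r_5 = 4.9883

ranges = [0.9800, 0.5073, 0.5658, 1.8932, 4.9883]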